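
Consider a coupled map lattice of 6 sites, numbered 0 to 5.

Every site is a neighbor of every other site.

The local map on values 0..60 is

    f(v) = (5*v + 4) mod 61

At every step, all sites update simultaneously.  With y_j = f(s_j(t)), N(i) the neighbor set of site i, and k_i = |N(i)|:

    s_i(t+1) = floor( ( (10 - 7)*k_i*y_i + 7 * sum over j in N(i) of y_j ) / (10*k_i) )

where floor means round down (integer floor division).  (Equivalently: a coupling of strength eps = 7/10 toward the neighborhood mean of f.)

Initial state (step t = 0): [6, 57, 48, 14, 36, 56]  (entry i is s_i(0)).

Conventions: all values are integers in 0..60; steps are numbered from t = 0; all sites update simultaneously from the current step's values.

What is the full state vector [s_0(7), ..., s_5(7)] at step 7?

Simulating step by step:
t=0: [6, 57, 48, 14, 36, 56]
t=1: [24, 25, 18, 20, 18, 25]
t=2: [17, 18, 22, 24, 22, 18]
t=3: [32, 33, 36, 28, 36, 33]
t=4: [29, 29, 22, 25, 22, 29]
t=5: [31, 31, 35, 28, 35, 31]
t=6: [40, 40, 43, 38, 43, 40]
t=7: [23, 23, 26, 22, 26, 23]

Answer: [23, 23, 26, 22, 26, 23]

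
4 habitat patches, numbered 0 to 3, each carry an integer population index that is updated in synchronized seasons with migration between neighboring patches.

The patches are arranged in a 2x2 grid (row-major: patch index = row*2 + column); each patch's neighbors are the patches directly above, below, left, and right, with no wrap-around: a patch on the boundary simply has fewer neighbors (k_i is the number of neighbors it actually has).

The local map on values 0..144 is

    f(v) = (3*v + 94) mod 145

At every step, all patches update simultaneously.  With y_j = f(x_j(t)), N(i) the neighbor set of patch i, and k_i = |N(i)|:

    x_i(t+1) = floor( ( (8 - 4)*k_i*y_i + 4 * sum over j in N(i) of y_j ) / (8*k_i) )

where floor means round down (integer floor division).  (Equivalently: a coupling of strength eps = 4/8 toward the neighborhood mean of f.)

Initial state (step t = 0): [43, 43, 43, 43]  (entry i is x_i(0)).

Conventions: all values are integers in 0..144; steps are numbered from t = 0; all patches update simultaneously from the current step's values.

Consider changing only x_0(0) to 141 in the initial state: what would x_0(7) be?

Simulating step by step:
t=0: [141, 43, 43, 43]
t=1: [80, 79, 79, 78]
t=2: [42, 41, 41, 39]
t=3: [73, 71, 71, 69]
t=4: [20, 17, 17, 14]
t=5: [4, 36, 36, 68]
t=6: [81, 57, 57, 32]
t=7: [83, 83, 83, 82]

Answer: x_0(7) = 83
Key observation: This trace re-runs the system from the modified initial state.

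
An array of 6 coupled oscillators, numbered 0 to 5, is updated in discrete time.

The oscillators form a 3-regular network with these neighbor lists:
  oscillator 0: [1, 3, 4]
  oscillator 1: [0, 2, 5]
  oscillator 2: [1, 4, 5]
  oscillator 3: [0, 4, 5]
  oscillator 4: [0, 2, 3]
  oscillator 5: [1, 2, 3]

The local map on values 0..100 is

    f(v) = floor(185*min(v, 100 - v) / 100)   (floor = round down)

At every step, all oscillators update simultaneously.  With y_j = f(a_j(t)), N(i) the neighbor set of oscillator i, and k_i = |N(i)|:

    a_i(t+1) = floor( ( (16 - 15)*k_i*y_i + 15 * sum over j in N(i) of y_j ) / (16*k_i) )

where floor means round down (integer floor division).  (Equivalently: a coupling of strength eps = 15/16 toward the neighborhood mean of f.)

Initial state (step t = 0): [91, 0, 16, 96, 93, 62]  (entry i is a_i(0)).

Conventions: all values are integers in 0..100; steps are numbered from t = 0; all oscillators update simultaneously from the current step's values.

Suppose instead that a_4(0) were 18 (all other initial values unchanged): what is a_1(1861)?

Answer: a_1(1861) = 70
Key observation: The state at step 15, [83, 83, 83, 83, 83, 83], reappears at step 22: the system is in a cycle of period 7 from step 15 on.  Therefore the state at step 1861 equals the state at step 15 + ((1861 - 15) mod 7) = 20, which is [70, 70, 70, 70, 70, 70].

Derivation:
t=0: [91, 0, 16, 96, 18, 62]
t=1: [13, 35, 34, 37, 18, 15]
t=2: [53, 39, 42, 30, 50, 62]
t=3: [73, 77, 77, 80, 73, 68]
t=4: [43, 49, 49, 51, 43, 41]
t=5: [85, 81, 81, 78, 85, 89]
t=6: [33, 27, 27, 25, 33, 35]
t=7: [52, 57, 57, 61, 52, 49]
t=8: [80, 85, 85, 87, 80, 77]
t=9: [29, 34, 34, 37, 29, 27]
t=10: [60, 55, 55, 52, 60, 63]
t=11: [81, 75, 75, 73, 81, 83]
t=12: [42, 37, 37, 34, 42, 46]
t=13: [69, 76, 76, 78, 69, 67]
t=14: [47, 53, 53, 57, 47, 43]
t=15: [83, 83, 83, 83, 83, 83]
t=16: [31, 31, 31, 31, 31, 31]
t=17: [57, 57, 57, 57, 57, 57]
t=18: [79, 79, 79, 79, 79, 79]
t=19: [38, 38, 38, 38, 38, 38]
t=20: [70, 70, 70, 70, 70, 70]
t=21: [55, 55, 55, 55, 55, 55]
t=22: [83, 83, 83, 83, 83, 83]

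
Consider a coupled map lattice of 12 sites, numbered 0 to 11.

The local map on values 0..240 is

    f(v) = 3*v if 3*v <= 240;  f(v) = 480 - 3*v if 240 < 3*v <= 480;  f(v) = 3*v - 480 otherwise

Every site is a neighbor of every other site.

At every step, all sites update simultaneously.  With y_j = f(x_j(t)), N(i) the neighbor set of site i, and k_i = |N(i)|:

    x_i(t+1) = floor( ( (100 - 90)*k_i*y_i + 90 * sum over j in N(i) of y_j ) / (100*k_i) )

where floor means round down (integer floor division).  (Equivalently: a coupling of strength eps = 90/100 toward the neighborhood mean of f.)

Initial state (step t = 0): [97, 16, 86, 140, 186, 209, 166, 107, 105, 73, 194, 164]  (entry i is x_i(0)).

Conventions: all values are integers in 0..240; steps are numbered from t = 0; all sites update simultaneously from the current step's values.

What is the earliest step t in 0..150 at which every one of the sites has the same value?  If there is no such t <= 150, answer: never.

Answer: 2
Key observation: Synchronization is absorbing here: once all sites are equal they stay equal, and step 2 is the first all-equal step.

Derivation:
t=0: [97, 16, 86, 140, 186, 209, 166, 107, 105, 73, 194, 164]  (not all equal)
t=1: [119, 116, 120, 117, 117, 118, 116, 118, 119, 120, 117, 116]  (not all equal)
t=2: [126, 126, 126, 126, 126, 126, 126, 126, 126, 126, 126, 126]  (all equal)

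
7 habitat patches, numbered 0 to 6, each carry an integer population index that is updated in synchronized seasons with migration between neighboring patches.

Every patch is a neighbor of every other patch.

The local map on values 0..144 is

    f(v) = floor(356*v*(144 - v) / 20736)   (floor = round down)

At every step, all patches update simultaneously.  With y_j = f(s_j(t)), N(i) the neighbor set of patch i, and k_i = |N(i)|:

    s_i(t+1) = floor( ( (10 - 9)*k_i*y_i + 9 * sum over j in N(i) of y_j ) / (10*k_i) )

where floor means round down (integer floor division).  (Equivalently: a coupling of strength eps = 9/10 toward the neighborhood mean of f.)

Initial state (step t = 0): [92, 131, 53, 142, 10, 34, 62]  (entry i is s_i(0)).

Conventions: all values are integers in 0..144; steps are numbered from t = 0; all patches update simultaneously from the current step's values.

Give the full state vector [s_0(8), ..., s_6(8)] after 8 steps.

Answer: [85, 85, 85, 85, 85, 85, 85]

Derivation:
t=0: [92, 131, 53, 142, 10, 34, 62]
t=1: [51, 54, 51, 55, 54, 52, 51]
t=2: [82, 82, 82, 82, 82, 82, 82]
t=3: [87, 87, 87, 87, 87, 87, 87]
t=4: [85, 85, 85, 85, 85, 85, 85]
t=5: [86, 86, 86, 86, 86, 86, 86]
t=6: [85, 85, 85, 85, 85, 85, 85]
t=7: [86, 86, 86, 86, 86, 86, 86]
t=8: [85, 85, 85, 85, 85, 85, 85]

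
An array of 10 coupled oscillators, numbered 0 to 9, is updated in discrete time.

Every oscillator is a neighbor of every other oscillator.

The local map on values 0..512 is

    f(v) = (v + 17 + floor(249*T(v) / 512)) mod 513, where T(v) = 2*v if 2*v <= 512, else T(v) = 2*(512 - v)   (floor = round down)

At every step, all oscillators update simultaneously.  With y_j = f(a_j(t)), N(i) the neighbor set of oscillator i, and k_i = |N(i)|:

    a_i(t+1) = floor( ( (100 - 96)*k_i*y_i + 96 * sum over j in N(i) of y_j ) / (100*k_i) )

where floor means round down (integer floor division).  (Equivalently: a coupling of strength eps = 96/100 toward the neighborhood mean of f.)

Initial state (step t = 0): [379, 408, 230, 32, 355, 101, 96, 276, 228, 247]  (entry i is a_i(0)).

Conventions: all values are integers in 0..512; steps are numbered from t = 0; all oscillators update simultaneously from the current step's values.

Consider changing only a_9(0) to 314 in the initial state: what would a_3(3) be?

Simulating step by step:
t=0: [379, 408, 230, 32, 355, 101, 96, 276, 228, 314]
t=1: [158, 158, 127, 153, 158, 144, 145, 158, 128, 158]
t=2: [308, 308, 312, 309, 308, 310, 310, 308, 312, 308]
t=3: [10, 10, 10, 10, 10, 10, 10, 10, 10, 10]

Answer: a_3(3) = 10
Key observation: This trace re-runs the system from the modified initial state.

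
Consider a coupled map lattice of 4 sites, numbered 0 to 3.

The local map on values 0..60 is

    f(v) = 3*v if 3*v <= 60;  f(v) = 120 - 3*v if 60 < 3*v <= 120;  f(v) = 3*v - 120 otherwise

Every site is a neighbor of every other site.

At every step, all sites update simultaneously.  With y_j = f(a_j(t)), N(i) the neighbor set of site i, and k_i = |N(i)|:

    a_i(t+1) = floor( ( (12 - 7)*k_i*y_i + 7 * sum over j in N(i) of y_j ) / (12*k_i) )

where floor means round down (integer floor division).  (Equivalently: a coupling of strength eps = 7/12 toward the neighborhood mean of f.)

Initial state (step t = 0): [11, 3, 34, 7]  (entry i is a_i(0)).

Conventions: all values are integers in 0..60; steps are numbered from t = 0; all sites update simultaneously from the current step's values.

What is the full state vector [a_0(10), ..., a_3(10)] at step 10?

Answer: [36, 36, 36, 36]

Derivation:
t=0: [11, 3, 34, 7]
t=1: [23, 17, 19, 20]
t=2: [53, 53, 55, 55]
t=3: [41, 41, 42, 42]
t=4: [4, 4, 4, 4]
t=5: [12, 12, 12, 12]
t=6: [36, 36, 36, 36]
t=7: [12, 12, 12, 12]
t=8: [36, 36, 36, 36]
t=9: [12, 12, 12, 12]
t=10: [36, 36, 36, 36]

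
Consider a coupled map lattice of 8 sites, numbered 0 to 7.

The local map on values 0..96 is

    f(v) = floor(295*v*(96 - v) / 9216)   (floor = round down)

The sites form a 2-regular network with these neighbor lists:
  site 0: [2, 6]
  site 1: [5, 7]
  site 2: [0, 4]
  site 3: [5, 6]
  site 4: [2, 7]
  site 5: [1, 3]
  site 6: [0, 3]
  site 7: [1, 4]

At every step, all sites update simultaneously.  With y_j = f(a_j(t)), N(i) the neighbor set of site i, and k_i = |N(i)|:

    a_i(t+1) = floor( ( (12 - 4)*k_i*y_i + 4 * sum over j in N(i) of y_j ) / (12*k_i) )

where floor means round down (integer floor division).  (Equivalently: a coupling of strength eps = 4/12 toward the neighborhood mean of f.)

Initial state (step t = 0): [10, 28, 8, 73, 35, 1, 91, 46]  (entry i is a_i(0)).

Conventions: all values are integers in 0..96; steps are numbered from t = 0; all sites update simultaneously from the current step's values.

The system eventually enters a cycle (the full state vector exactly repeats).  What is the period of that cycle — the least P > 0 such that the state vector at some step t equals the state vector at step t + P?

Simulating step by step:
t=0: [10, 28, 8, 73, 35, 1, 91, 46]
t=1: [24, 52, 30, 38, 61, 20, 22, 70]
t=2: [55, 66, 62, 63, 65, 55, 55, 62]
t=3: [71, 65, 67, 68, 65, 69, 71, 65]
t=4: [57, 63, 61, 59, 63, 60, 56, 64]
t=5: [70, 66, 68, 69, 66, 68, 70, 65]
t=6: [58, 62, 60, 59, 62, 60, 58, 63]
t=7: [69, 67, 68, 69, 67, 68, 69, 66]
t=8: [59, 61, 60, 59, 61, 60, 59, 62]
t=9: [69, 68, 68, 69, 68, 68, 69, 67]
t=10: [59, 60, 59, 59, 60, 59, 59, 61]
t=11: [69, 68, 69, 69, 68, 69, 69, 68]
t=12: [59, 59, 59, 59, 59, 59, 59, 60]
t=13: [69, 69, 69, 69, 69, 69, 69, 69]
t=14: [59, 59, 59, 59, 59, 59, 59, 59]
t=15: [69, 69, 69, 69, 69, 69, 69, 69]

Answer: 2
Key observation: The state at step 13, [69, 69, 69, 69, 69, 69, 69, 69], reappears at step 15 — and no state repeats earlier — so the cycle the system enters has period 2.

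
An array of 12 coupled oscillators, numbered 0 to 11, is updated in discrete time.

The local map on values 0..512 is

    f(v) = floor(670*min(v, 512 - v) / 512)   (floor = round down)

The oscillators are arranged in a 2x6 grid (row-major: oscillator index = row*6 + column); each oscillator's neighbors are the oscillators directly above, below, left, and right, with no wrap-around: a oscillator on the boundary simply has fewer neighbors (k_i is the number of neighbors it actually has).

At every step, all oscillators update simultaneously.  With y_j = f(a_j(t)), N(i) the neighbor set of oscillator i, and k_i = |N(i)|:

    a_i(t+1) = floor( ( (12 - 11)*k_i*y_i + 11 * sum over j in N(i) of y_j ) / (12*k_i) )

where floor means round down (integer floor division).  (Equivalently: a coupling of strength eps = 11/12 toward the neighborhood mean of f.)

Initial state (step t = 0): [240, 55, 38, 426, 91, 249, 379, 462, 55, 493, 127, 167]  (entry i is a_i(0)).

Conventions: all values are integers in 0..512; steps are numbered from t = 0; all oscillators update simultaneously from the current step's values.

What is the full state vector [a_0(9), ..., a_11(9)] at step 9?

Answer: [319, 316, 324, 323, 313, 307, 314, 320, 322, 322, 316, 304]

Derivation:
t=0: [240, 55, 38, 426, 91, 249, 379, 462, 55, 493, 127, 167]
t=1: [138, 136, 81, 68, 194, 181, 188, 101, 48, 108, 124, 243]
t=2: [208, 142, 108, 159, 169, 280, 163, 159, 120, 107, 230, 208]
t=3: [205, 205, 179, 170, 266, 251, 237, 186, 162, 214, 218, 299]
t=4: [287, 249, 233, 273, 281, 301, 260, 261, 248, 242, 292, 304]
t=5: [324, 310, 318, 307, 292, 286, 312, 326, 316, 308, 295, 280]
t=6: [261, 248, 261, 268, 282, 295, 245, 258, 254, 268, 285, 290]
t=7: [322, 328, 325, 315, 299, 294, 329, 325, 326, 316, 302, 290]
t=8: [240, 244, 246, 259, 272, 284, 245, 240, 247, 257, 274, 280]
t=9: [319, 316, 324, 323, 313, 307, 314, 320, 322, 322, 316, 304]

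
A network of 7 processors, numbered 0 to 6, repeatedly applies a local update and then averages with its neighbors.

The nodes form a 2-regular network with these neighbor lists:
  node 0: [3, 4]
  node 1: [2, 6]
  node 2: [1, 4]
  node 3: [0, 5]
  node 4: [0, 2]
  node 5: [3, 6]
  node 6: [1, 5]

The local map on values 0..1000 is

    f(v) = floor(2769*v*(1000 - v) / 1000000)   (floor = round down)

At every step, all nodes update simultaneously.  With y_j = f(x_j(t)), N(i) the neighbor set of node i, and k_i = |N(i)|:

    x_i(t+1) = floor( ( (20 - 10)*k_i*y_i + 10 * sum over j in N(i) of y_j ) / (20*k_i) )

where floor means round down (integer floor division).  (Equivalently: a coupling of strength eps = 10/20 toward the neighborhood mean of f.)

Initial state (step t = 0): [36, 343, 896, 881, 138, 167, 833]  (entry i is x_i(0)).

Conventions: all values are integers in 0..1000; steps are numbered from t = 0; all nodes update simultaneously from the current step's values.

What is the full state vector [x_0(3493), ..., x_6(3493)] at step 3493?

Answer: [640, 640, 640, 640, 640, 640, 640]
Key observation: The state at step 12, [637, 637, 637, 637, 637, 637, 637], reappears at step 14: the system is in a cycle of period 2 from step 12 on.  Therefore the state at step 3493 equals the state at step 12 + ((3493 - 12) mod 2) = 13, which is [640, 640, 640, 640, 640, 640, 640].

Derivation:
t=0: [36, 343, 896, 881, 138, 167, 833]
t=1: [202, 472, 367, 265, 253, 361, 444]
t=2: [488, 676, 624, 540, 533, 624, 673]
t=3: [689, 617, 648, 678, 679, 648, 618]
t=4: [598, 648, 629, 608, 607, 629, 647]
t=5: [662, 635, 645, 657, 657, 645, 635]
t=6: [621, 639, 633, 624, 624, 633, 639]
t=7: [650, 639, 643, 648, 648, 643, 639]
t=8: [630, 637, 634, 631, 631, 634, 637]
t=9: [644, 640, 642, 643, 643, 642, 640]
t=10: [634, 636, 636, 635, 635, 636, 636]
t=11: [641, 641, 641, 641, 641, 641, 641]
t=12: [637, 637, 637, 637, 637, 637, 637]
t=13: [640, 640, 640, 640, 640, 640, 640]
t=14: [637, 637, 637, 637, 637, 637, 637]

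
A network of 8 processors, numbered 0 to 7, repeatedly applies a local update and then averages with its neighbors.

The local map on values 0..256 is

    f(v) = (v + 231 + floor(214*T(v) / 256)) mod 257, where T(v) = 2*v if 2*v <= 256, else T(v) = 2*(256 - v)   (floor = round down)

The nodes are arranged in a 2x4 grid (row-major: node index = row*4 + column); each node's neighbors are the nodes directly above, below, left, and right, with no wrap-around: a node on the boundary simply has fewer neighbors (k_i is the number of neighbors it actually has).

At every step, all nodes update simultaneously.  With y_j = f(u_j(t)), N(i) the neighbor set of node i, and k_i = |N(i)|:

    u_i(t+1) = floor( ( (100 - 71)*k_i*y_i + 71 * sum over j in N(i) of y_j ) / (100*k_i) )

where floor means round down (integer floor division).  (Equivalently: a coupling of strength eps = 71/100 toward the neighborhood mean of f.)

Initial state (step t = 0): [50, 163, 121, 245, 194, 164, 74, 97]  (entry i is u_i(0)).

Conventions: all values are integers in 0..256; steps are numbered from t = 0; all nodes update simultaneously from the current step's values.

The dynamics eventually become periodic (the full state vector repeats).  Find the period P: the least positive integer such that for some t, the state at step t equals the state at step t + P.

Answer: 4
Key observation: The state at step 19, [93, 156, 156, 93, 93, 156, 156, 93], reappears at step 23 — and no state repeats earlier — so the cycle the system enters has period 4.

Derivation:
t=0: [50, 163, 121, 245, 194, 164, 74, 97]
t=1: [48, 52, 116, 165, 54, 61, 122, 212]
t=2: [111, 94, 52, 19, 118, 103, 50, 27]
t=3: [95, 153, 116, 63, 102, 158, 127, 59]
t=4: [168, 81, 64, 96, 165, 92, 62, 108]
t=5: [88, 148, 174, 119, 98, 149, 127, 132]
t=6: [160, 79, 40, 39, 157, 92, 46, 48]
t=7: [90, 133, 108, 87, 102, 139, 122, 91]
t=8: [168, 79, 73, 138, 165, 95, 76, 150]
t=9: [87, 154, 146, 90, 101, 159, 155, 94]
t=10: [160, 80, 83, 158, 157, 87, 84, 155]
t=11: [90, 157, 156, 94, 97, 160, 161, 95]
t=12: [158, 80, 82, 160, 156, 83, 82, 158]
t=13: [91, 155, 154, 92, 94, 155, 156, 92]
t=14: [157, 82, 82, 155, 156, 83, 82, 155]
t=15: [94, 157, 156, 94, 94, 157, 157, 94]
t=16: [158, 83, 83, 159, 158, 83, 83, 158]
t=17: [93, 157, 157, 93, 93, 157, 157, 93]
t=18: [157, 82, 82, 157, 157, 82, 82, 157]
t=19: [93, 156, 156, 93, 93, 156, 156, 93]
t=20: [157, 83, 83, 157, 157, 83, 83, 157]
t=21: [94, 158, 158, 94, 94, 158, 158, 94]
t=22: [158, 82, 82, 158, 158, 82, 82, 158]
t=23: [93, 156, 156, 93, 93, 156, 156, 93]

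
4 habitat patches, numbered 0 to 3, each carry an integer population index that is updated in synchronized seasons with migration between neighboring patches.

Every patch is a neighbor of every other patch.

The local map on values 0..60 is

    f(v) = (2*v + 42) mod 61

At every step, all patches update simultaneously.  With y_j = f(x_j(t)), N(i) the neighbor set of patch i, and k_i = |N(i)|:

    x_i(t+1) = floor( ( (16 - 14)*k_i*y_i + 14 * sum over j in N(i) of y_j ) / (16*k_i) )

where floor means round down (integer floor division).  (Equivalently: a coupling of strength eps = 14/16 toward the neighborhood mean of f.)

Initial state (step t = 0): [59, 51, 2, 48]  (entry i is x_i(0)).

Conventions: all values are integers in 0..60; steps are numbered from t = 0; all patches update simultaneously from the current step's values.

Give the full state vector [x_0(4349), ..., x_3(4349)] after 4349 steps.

Answer: [29, 29, 29, 31]
Key observation: The state at step 3, [17, 17, 17, 7], reappears at step 7: the system is in a cycle of period 4 from step 3 on.  Therefore the state at step 4349 equals the state at step 3 + ((4349 - 3) mod 4) = 5, which is [29, 29, 29, 31].

Derivation:
t=0: [59, 51, 2, 48]
t=1: [29, 31, 27, 32]
t=2: [40, 40, 41, 39]
t=3: [17, 17, 17, 7]
t=4: [26, 26, 26, 20]
t=5: [29, 29, 29, 31]
t=6: [40, 40, 40, 39]
t=7: [17, 17, 17, 7]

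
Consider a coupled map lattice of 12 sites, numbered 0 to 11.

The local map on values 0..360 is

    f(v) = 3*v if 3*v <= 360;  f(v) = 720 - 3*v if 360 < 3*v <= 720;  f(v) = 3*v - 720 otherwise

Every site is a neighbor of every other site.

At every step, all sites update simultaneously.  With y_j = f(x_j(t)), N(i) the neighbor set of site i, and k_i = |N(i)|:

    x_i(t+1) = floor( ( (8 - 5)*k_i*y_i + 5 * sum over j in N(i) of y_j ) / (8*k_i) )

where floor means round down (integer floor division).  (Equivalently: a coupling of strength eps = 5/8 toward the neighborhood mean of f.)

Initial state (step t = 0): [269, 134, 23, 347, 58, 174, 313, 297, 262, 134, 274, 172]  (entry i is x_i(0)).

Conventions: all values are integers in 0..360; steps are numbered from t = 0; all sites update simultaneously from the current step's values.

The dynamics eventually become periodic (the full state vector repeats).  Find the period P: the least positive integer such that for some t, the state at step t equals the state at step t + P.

Simulating step by step:
t=0: [269, 134, 23, 347, 58, 174, 313, 297, 262, 134, 274, 172]
t=1: [155, 228, 149, 229, 183, 190, 197, 182, 148, 228, 160, 192]
t=2: [190, 120, 195, 119, 163, 156, 149, 164, 196, 120, 185, 154]
t=3: [212, 279, 207, 278, 238, 245, 251, 237, 206, 279, 217, 246]
t=4: [71, 81, 75, 80, 46, 49, 54, 47, 76, 81, 66, 50]
t=5: [200, 209, 203, 208, 176, 179, 183, 177, 204, 209, 195, 180]
t=6: [133, 124, 130, 125, 156, 153, 149, 155, 129, 124, 137, 152]
t=7: [308, 317, 311, 316, 286, 289, 293, 287, 312, 317, 305, 290]
t=8: [192, 201, 195, 200, 171, 174, 178, 172, 196, 201, 190, 175]
t=9: [154, 145, 151, 146, 174, 171, 167, 173, 150, 145, 155, 170]
t=10: [248, 257, 251, 256, 229, 232, 236, 230, 252, 257, 248, 233]
t=11: [29, 38, 32, 37, 32, 29, 25, 31, 33, 38, 29, 28]
t=12: [92, 101, 95, 100, 95, 92, 88, 94, 96, 101, 92, 91]
t=13: [281, 290, 284, 289, 284, 281, 277, 283, 285, 290, 281, 280]
t=14: [128, 137, 131, 136, 131, 128, 124, 130, 132, 137, 128, 127]
t=15: [330, 321, 327, 322, 327, 330, 334, 328, 326, 321, 330, 331]
t=16: [264, 255, 261, 256, 261, 264, 268, 262, 260, 255, 264, 265]
t=17: [66, 57, 63, 58, 63, 66, 70, 64, 62, 57, 66, 67]
t=18: [192, 183, 189, 184, 189, 192, 196, 190, 188, 183, 192, 193]
t=19: [149, 158, 152, 157, 152, 149, 145, 151, 153, 158, 149, 148]
t=20: [267, 258, 264, 259, 264, 267, 271, 265, 263, 258, 267, 268]
t=21: [75, 66, 72, 67, 72, 75, 79, 73, 71, 66, 75, 76]
t=22: [219, 210, 216, 211, 216, 219, 223, 217, 215, 210, 219, 220]
t=23: [68, 77, 71, 76, 71, 68, 64, 70, 72, 77, 68, 67]
t=24: [209, 218, 212, 217, 212, 209, 205, 211, 213, 218, 209, 208]
t=25: [87, 78, 84, 79, 84, 87, 91, 85, 83, 78, 87, 88]
t=26: [255, 246, 252, 247, 252, 255, 259, 253, 251, 246, 255, 256]
t=27: [39, 30, 36, 31, 36, 39, 43, 37, 35, 30, 39, 40]
t=28: [111, 102, 108, 103, 108, 111, 115, 109, 107, 102, 111, 112]
t=29: [327, 318, 324, 319, 324, 327, 331, 325, 323, 318, 327, 328]
t=30: [255, 246, 252, 247, 252, 255, 259, 253, 251, 246, 255, 256]

Answer: 4
Key observation: The state at step 26, [255, 246, 252, 247, 252, 255, 259, 253, 251, 246, 255, 256], reappears at step 30 — and no state repeats earlier — so the cycle the system enters has period 4.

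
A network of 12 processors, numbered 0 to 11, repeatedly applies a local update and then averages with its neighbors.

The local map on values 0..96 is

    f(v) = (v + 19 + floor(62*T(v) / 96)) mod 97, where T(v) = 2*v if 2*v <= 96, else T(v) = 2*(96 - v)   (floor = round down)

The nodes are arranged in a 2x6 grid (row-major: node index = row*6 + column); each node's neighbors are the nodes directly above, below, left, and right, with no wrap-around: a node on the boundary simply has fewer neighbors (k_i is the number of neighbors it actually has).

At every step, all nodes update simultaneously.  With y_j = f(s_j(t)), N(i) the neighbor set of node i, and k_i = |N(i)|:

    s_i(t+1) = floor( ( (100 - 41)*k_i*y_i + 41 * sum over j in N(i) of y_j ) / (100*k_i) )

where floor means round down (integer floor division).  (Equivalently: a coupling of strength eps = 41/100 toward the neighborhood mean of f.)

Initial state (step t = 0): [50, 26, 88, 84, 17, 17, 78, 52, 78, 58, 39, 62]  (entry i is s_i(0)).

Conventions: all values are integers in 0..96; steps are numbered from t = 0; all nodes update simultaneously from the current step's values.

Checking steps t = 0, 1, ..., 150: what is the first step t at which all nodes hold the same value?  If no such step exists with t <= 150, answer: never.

Answer: 21
Key observation: Synchronization is absorbing here: once all nodes are equal they stay equal, and step 21 is the first all-equal step.

Derivation:
t=0: [50, 26, 88, 84, 17, 17, 78, 52, 78, 58, 39, 62]  (not all equal)
t=1: [38, 57, 28, 26, 45, 50, 26, 34, 24, 24, 21, 29]  (not all equal)
t=2: [27, 42, 73, 70, 38, 40, 67, 81, 78, 73, 64, 70]  (not all equal)
t=3: [56, 27, 23, 22, 14, 14, 36, 22, 23, 24, 23, 22]  (not all equal)
t=4: [34, 70, 71, 67, 56, 54, 22, 61, 71, 72, 68, 65]  (not all equal)
t=5: [75, 35, 25, 26, 28, 29, 66, 32, 25, 25, 26, 27]  (not all equal)
t=6: [19, 27, 66, 78, 81, 83, 39, 68, 78, 76, 78, 80]  (not all equal)
t=7: [55, 62, 32, 23, 22, 21, 24, 30, 23, 23, 22, 22]  (not all equal)
t=8: [37, 44, 77, 73, 69, 67, 67, 74, 76, 70, 69, 68]  (not all equal)
t=9: [13, 20, 23, 24, 25, 25, 21, 23, 23, 24, 25, 25]  (not all equal)
t=10: [55, 63, 70, 73, 75, 76, 63, 69, 71, 73, 75, 76]  (not all equal)
t=11: [28, 26, 25, 24, 23, 23, 27, 25, 24, 24, 23, 23]  (not all equal)
t=12: [81, 78, 75, 73, 71, 71, 79, 76, 74, 73, 71, 71]  (not all equal)
t=13: [22, 23, 23, 24, 24, 25, 22, 23, 23, 24, 24, 25]  (not all equal)
t=14: [69, 70, 71, 73, 74, 75, 69, 70, 71, 73, 74, 75]  (not all equal)
t=15: [25, 25, 24, 24, 24, 24, 25, 25, 24, 24, 24, 24]  (not all equal)
t=16: [76, 75, 74, 74, 74, 74, 76, 75, 74, 74, 74, 74]  (not all equal)
t=17: [23, 23, 24, 24, 24, 24, 23, 23, 24, 24, 24, 24]  (not all equal)
t=18: [71, 71, 73, 74, 74, 74, 71, 71, 73, 74, 74, 74]  (not all equal)
t=19: [25, 24, 24, 24, 24, 24, 25, 24, 24, 24, 24, 24]  (not all equal)
t=20: [75, 74, 74, 74, 74, 74, 75, 74, 74, 74, 74, 74]  (not all equal)
t=21: [24, 24, 24, 24, 24, 24, 24, 24, 24, 24, 24, 24]  (all equal)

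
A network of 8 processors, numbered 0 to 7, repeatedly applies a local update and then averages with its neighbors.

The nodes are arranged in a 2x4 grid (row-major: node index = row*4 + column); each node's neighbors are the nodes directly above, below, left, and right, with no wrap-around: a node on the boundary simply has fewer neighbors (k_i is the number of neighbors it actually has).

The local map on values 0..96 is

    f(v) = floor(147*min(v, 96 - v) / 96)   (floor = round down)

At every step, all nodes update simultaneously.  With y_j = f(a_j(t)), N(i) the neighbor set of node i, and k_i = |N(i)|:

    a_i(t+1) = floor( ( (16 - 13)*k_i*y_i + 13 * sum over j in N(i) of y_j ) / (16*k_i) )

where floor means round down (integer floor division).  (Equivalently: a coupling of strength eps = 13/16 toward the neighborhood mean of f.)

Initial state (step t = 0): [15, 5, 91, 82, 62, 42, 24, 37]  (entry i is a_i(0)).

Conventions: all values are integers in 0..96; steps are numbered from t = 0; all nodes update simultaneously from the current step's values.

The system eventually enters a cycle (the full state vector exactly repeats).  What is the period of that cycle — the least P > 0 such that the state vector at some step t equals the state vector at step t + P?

Simulating step by step:
t=0: [15, 5, 91, 82, 62, 42, 24, 37]
t=1: [28, 26, 18, 29, 44, 37, 41, 33]
t=2: [50, 41, 44, 39, 52, 56, 47, 52]
t=3: [65, 65, 64, 65, 65, 65, 66, 65]
t=4: [47, 47, 46, 47, 47, 46, 47, 46]
t=5: [71, 70, 70, 70, 70, 70, 70, 70]
t=6: [38, 38, 39, 39, 38, 39, 39, 39]
t=7: [58, 58, 58, 59, 58, 58, 59, 59]
t=8: [58, 58, 56, 56, 58, 57, 57, 56]
t=9: [58, 59, 59, 61, 58, 58, 60, 60]
t=10: [57, 57, 54, 55, 58, 56, 56, 54]
t=11: [58, 60, 61, 63, 59, 59, 62, 61]
t=12: [55, 55, 52, 52, 56, 54, 53, 51]
t=13: [61, 63, 65, 67, 62, 62, 66, 66]
t=14: [51, 50, 46, 45, 52, 49, 47, 44]
t=15: [68, 69, 69, 68, 69, 69, 69, 69]
t=16: [41, 41, 41, 41, 41, 41, 41, 41]
t=17: [62, 62, 62, 62, 62, 62, 62, 62]
t=18: [52, 52, 52, 52, 52, 52, 52, 52]
t=19: [67, 67, 67, 67, 67, 67, 67, 67]
t=20: [44, 44, 44, 44, 44, 44, 44, 44]
t=21: [67, 67, 67, 67, 67, 67, 67, 67]

Answer: 2
Key observation: The state at step 19, [67, 67, 67, 67, 67, 67, 67, 67], reappears at step 21 — and no state repeats earlier — so the cycle the system enters has period 2.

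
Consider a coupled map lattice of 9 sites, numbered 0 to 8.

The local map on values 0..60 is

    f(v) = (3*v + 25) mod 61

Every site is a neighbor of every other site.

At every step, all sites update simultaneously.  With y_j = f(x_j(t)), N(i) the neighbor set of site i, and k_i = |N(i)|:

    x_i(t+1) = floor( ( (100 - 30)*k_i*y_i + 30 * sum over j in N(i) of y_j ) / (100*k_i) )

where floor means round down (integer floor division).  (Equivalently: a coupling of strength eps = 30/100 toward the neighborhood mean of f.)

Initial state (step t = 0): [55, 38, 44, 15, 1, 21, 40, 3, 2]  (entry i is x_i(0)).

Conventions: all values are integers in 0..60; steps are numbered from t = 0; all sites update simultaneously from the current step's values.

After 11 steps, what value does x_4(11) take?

Answer: x_4(11) = 47

Derivation:
t=0: [55, 38, 44, 15, 1, 21, 40, 3, 2]
t=1: [12, 19, 31, 13, 26, 25, 23, 30, 28]
t=2: [11, 25, 48, 13, 38, 36, 33, 46, 42]
t=3: [47, 35, 40, 11, 20, 16, 10, 36, 28]
t=4: [39, 15, 25, 49, 26, 18, 47, 17, 42]
t=5: [23, 15, 35, 43, 37, 21, 39, 19, 29]
t=6: [29, 14, 13, 29, 17, 25, 21, 21, 41]
t=7: [42, 13, 11, 42, 19, 35, 27, 27, 26]
t=8: [29, 12, 48, 29, 24, 15, 40, 40, 38]
t=9: [43, 9, 40, 43, 33, 15, 24, 24, 20]
t=10: [30, 43, 24, 30, 10, 15, 33, 33, 25]
t=11: [46, 31, 34, 46, 47, 16, 11, 11, 36]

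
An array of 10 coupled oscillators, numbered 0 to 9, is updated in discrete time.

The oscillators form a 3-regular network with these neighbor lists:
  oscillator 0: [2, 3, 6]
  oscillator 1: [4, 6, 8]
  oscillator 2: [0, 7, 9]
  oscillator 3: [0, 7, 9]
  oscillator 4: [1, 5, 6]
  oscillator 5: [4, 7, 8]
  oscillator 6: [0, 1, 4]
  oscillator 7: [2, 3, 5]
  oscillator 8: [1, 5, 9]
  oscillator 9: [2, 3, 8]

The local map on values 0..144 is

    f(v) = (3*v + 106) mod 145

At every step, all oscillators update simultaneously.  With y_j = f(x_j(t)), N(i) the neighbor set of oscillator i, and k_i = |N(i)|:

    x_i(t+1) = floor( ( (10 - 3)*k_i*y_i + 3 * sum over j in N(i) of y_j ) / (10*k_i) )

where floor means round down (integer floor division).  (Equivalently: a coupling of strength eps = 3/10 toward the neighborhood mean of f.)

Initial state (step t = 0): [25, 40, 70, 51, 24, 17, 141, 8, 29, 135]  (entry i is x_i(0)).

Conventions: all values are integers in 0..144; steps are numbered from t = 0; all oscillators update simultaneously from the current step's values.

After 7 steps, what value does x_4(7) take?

Answer: x_4(7) = 111

Derivation:
t=0: [25, 40, 70, 51, 24, 17, 141, 8, 29, 135]
t=1: [48, 74, 42, 104, 41, 29, 80, 106, 50, 72]
t=2: [100, 51, 88, 116, 73, 66, 61, 120, 89, 55]
t=3: [105, 106, 83, 40, 51, 24, 127, 33, 83, 106]
t=4: [111, 116, 78, 89, 101, 47, 74, 59, 75, 114]
t=5: [19, 33, 50, 73, 99, 101, 40, 120, 42, 26]
t=6: [35, 70, 86, 33, 105, 106, 75, 48, 82, 50]
t=7: [63, 41, 80, 70, 111, 123, 51, 100, 70, 97]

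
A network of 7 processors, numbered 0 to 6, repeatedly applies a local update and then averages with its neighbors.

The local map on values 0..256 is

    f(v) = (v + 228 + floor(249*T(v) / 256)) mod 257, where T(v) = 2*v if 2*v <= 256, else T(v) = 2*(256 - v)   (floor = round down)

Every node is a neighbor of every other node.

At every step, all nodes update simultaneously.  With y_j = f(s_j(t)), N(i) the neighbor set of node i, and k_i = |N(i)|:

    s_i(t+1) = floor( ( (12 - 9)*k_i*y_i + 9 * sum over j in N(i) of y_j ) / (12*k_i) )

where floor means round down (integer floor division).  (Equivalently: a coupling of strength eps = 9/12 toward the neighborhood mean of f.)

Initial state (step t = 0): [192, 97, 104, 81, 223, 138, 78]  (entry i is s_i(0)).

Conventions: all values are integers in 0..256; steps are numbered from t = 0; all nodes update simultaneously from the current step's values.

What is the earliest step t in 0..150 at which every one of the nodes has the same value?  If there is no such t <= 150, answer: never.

Simulating step by step:
t=0: [192, 97, 104, 81, 223, 138, 78]  (not all equal)
t=1: [103, 131, 102, 125, 99, 109, 124]  (not all equal)
t=2: [42, 51, 41, 50, 40, 44, 49]  (not all equal)
t=3: [102, 106, 102, 105, 101, 103, 105]  (not all equal)
t=4: [17, 19, 17, 18, 17, 18, 18]  (not all equal)
t=5: [22, 23, 22, 23, 22, 23, 23]  (not all equal)
t=6: [36, 36, 36, 36, 36, 36, 36]  (all equal)

Answer: 6
Key observation: Synchronization is absorbing here: once all nodes are equal they stay equal, and step 6 is the first all-equal step.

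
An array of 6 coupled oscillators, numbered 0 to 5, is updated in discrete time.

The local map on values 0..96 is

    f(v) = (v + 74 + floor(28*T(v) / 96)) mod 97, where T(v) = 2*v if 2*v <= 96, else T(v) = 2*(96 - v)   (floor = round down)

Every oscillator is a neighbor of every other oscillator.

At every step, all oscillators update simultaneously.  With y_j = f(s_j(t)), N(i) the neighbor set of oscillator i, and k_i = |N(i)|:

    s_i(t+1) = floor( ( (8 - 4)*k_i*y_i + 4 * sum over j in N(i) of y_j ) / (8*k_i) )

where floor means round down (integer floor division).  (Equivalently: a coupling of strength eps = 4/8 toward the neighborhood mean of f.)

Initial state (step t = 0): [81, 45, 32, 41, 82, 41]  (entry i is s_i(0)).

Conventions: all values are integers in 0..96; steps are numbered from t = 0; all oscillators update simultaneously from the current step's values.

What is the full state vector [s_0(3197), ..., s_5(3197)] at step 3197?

Answer: [55, 55, 55, 55, 55, 55]
Key observation: The state at step 5, [55, 55, 55, 55, 55, 55], reappears at step 6: the system is in a cycle of period 1 from step 5 on.  Therefore the state at step 3197 equals the state at step 5 + ((3197 - 5) mod 1) = 5, which is [55, 55, 55, 55, 55, 55].

Derivation:
t=0: [81, 45, 32, 41, 82, 41]
t=1: [55, 48, 39, 45, 55, 45]
t=2: [51, 50, 44, 48, 51, 48]
t=3: [52, 52, 49, 52, 52, 52]
t=4: [53, 53, 53, 53, 53, 53]
t=5: [55, 55, 55, 55, 55, 55]
t=6: [55, 55, 55, 55, 55, 55]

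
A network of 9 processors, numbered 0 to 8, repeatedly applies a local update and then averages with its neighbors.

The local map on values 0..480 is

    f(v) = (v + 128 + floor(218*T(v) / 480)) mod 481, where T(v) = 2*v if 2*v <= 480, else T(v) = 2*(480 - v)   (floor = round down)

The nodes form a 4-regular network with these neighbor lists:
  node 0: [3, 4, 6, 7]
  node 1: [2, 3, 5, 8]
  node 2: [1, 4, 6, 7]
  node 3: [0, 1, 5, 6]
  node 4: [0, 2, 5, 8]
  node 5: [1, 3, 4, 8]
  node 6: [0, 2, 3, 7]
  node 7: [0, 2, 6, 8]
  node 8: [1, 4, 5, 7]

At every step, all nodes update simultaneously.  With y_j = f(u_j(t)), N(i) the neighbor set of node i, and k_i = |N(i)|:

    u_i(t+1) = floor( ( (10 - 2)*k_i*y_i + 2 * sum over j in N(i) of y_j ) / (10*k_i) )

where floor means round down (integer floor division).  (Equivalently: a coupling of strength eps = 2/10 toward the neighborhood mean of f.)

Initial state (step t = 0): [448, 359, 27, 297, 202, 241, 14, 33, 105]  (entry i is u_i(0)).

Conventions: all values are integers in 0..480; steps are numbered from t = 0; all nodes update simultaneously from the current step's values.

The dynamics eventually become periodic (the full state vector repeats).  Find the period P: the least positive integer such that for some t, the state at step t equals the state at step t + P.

Answer: 2
Key observation: The state at step 10, [362, 362, 364, 353, 364, 362, 362, 156, 156], reappears at step 12 — and no state repeats earlier — so the cycle the system enters has period 2.

Derivation:
t=0: [448, 359, 27, 297, 202, 241, 14, 33, 105]
t=1: [123, 128, 167, 112, 62, 113, 153, 191, 284]
t=2: [340, 359, 409, 347, 259, 327, 393, 75, 135]
t=3: [121, 128, 126, 114, 121, 125, 126, 253, 338]
t=4: [345, 357, 354, 349, 346, 352, 353, 145, 150]
t=5: [128, 129, 129, 114, 129, 129, 129, 361, 368]
t=6: [358, 359, 361, 350, 361, 359, 359, 154, 154]
t=7: [130, 130, 131, 115, 131, 130, 130, 375, 375]
t=8: [361, 361, 363, 352, 363, 361, 361, 155, 155]
t=9: [131, 131, 131, 115, 131, 131, 131, 376, 376]
t=10: [362, 362, 364, 353, 364, 362, 362, 156, 156]
t=11: [131, 131, 131, 115, 131, 131, 131, 378, 378]
t=12: [362, 362, 364, 353, 364, 362, 362, 156, 156]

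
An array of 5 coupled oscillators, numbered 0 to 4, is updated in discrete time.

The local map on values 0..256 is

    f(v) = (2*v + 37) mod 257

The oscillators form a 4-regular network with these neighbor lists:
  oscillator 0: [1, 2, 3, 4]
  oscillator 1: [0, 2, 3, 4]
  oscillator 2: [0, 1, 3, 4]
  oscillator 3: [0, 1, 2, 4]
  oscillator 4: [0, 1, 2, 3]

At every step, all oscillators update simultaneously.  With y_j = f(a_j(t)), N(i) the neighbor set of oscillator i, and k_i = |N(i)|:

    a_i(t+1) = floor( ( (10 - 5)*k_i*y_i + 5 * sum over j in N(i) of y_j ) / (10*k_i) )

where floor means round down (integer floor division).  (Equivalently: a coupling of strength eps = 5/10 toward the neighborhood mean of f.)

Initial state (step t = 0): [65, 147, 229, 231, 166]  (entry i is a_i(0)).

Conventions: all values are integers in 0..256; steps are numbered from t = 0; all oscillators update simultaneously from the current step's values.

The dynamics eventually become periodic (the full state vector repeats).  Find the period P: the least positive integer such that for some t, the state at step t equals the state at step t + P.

Answer: 16
Key observation: The state at step 16, [182, 181, 182, 182, 181], reappears at step 32 — and no state repeats earlier — so the cycle the system enters has period 16.

Derivation:
t=0: [65, 147, 229, 231, 166]
t=1: [166, 131, 193, 194, 146]
t=2: [112, 85, 132, 133, 97]
t=3: [68, 144, 83, 83, 153]
t=4: [156, 117, 167, 167, 123]
t=5: [79, 50, 87, 87, 54]
t=6: [185, 163, 191, 191, 166]
t=7: [142, 126, 147, 147, 128]
t=8: [59, 47, 62, 62, 48]
t=9: [150, 141, 153, 153, 142]
t=10: [77, 70, 79, 79, 71]
t=11: [188, 183, 190, 190, 184]
t=12: [154, 151, 156, 156, 151]
t=13: [87, 85, 89, 89, 85]
t=14: [211, 209, 212, 212, 209]
t=15: [201, 200, 202, 202, 200]
t=16: [182, 181, 182, 182, 181]
t=17: [143, 142, 143, 143, 142]
t=18: [65, 64, 65, 65, 64]
t=19: [166, 165, 166, 166, 165]
t=20: [111, 110, 111, 111, 110]
t=21: [1, 0, 1, 1, 0]
t=22: [38, 37, 38, 38, 37]
t=23: [112, 111, 112, 112, 111]
t=24: [3, 2, 3, 3, 2]
t=25: [42, 41, 42, 42, 41]
t=26: [120, 119, 120, 120, 119]
t=27: [19, 18, 19, 19, 18]
t=28: [74, 73, 74, 74, 73]
t=29: [184, 183, 184, 184, 183]
t=30: [147, 146, 147, 147, 146]
t=31: [73, 72, 73, 73, 72]
t=32: [182, 181, 182, 182, 181]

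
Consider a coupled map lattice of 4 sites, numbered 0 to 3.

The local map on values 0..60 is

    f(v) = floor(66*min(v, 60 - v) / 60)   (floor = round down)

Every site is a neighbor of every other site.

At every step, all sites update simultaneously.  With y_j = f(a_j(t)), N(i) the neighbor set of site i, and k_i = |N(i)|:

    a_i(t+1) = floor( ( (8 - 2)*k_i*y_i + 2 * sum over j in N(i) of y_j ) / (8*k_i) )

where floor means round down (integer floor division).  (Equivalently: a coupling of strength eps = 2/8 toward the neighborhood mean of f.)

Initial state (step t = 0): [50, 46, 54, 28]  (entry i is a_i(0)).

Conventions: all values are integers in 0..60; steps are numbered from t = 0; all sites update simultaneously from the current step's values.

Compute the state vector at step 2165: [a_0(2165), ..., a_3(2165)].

Answer: [31, 31, 31, 31]
Key observation: The state at step 16, [31, 31, 31, 31], reappears at step 17: the system is in a cycle of period 1 from step 16 on.  Therefore the state at step 2165 equals the state at step 16 + ((2165 - 16) mod 1) = 16, which is [31, 31, 31, 31].

Derivation:
t=0: [50, 46, 54, 28]
t=1: [12, 15, 9, 25]
t=2: [14, 16, 11, 23]
t=3: [15, 17, 13, 22]
t=4: [16, 18, 15, 22]
t=5: [17, 19, 17, 22]
t=6: [18, 20, 18, 22]
t=7: [19, 21, 19, 23]
t=8: [20, 22, 20, 24]
t=9: [22, 23, 22, 25]
t=10: [24, 25, 24, 26]
t=11: [26, 26, 26, 27]
t=12: [28, 28, 28, 28]
t=13: [30, 30, 30, 30]
t=14: [33, 33, 33, 33]
t=15: [29, 29, 29, 29]
t=16: [31, 31, 31, 31]
t=17: [31, 31, 31, 31]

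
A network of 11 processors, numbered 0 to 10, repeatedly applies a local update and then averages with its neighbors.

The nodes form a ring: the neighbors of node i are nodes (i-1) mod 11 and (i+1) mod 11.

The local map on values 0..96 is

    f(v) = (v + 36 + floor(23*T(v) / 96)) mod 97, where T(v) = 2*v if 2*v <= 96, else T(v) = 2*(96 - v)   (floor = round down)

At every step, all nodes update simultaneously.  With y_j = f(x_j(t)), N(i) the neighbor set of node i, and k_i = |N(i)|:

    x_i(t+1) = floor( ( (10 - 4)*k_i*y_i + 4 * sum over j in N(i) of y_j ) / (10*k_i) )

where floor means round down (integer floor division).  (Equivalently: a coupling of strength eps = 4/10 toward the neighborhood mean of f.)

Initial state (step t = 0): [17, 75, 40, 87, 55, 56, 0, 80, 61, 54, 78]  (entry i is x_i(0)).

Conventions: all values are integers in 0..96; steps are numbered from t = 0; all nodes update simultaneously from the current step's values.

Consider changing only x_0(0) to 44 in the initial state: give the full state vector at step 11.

Answer: [14, 14, 14, 14, 14, 14, 14, 14, 14, 14, 14]
Key observation: This trace re-runs the system from the modified initial state.

Derivation:
t=0: [44, 75, 40, 87, 55, 56, 0, 80, 61, 54, 78]
t=1: [12, 34, 67, 39, 16, 18, 29, 26, 17, 16, 18]
t=2: [61, 66, 47, 71, 66, 64, 74, 72, 63, 60, 59]
t=3: [16, 16, 12, 18, 19, 19, 21, 21, 17, 16, 15]
t=4: [58, 57, 56, 60, 63, 64, 66, 65, 61, 59, 58]
t=5: [14, 14, 14, 15, 17, 18, 18, 17, 16, 15, 15]
t=6: [56, 56, 56, 58, 60, 61, 61, 60, 59, 58, 57]
t=7: [14, 14, 14, 15, 15, 16, 16, 15, 15, 14, 14]
t=8: [56, 56, 56, 57, 58, 58, 58, 58, 57, 56, 56]
t=9: [14, 14, 14, 14, 14, 15, 15, 14, 14, 14, 14]
t=10: [56, 56, 56, 56, 56, 57, 57, 56, 56, 56, 56]
t=11: [14, 14, 14, 14, 14, 14, 14, 14, 14, 14, 14]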